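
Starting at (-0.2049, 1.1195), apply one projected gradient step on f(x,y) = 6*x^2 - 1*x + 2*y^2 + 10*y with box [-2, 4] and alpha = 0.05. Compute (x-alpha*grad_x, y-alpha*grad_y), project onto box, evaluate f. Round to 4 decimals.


Step 1: Compute gradient at (-0.2049, 1.1195).
grad_x = 2*6*-0.2049 - 1 = -3.4588
grad_y = 2*2*1.1195 + 10 = 14.478
Step 2: Gradient step.
x_raw = -0.2049 - 0.05*-3.4588 = -0.032
y_raw = 1.1195 - 0.05*14.478 = 0.3956
Step 3: Project onto [-2, 4].
x_proj = clip(-0.032) = -0.032
y_proj = clip(0.3956) = 0.3956
Step 4: Evaluate f.
f(-0.032, 0.3956) = 4.3071


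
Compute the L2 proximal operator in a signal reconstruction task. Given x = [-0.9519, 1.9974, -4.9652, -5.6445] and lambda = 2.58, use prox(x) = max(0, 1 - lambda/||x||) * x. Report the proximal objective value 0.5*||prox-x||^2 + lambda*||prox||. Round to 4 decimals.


Step 1: Compute ||x||.
||x|| = 7.8364
Step 2: Compute scaling factor.
scale = max(0, 1 - 2.58/7.8364) = 0.6708
Step 3: prox(x) = [-0.6385, 1.3398, -3.3305, -3.7861]
||prox(x)|| = 5.2564
Step 4: Proximal objective.
0.5*||prox-x||^2 = 3.3282
lambda*||prox|| = 13.5615
Total = 16.8897


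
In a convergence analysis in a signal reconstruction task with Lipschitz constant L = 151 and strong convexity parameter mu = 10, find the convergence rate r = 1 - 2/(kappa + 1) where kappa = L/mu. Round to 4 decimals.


Step 1: Compute the condition number.
kappa = L/mu = 151/10 = 15.1
Step 2: Compute the convergence rate.
r = 1 - 2/(kappa + 1) = 1 - 2*mu/(L + mu) = (L - mu)/(L + mu) = 141/161 = 0.8758


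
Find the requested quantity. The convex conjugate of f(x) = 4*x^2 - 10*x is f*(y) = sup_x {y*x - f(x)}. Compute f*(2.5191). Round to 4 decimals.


f*(y) = sup_x {y*x - a*x^2 - b*x} = sup_x {(y-b)*x - a*x^2}
FOC: (y - b) - 2a*x = 0 => x* = (y - b)/(2a)
x* = (2.5191 + 10)/(2*4) = 1.5649
f*(2.5191) = (y-b)^2/(4a) = (2.5191 + 10)^2/(4*4)
= 156.7279/16 = 9.7955


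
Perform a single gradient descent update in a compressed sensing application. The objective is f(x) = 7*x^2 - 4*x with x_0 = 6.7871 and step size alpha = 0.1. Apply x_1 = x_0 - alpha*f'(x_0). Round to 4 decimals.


We compute the gradient at x_0 and apply the update.
f'(x) = 14*x - 4
f'(6.7871) = 14*6.7871 - 4 = 91.0194
x_1 = 6.7871 - 0.1*91.0194 = -2.3148


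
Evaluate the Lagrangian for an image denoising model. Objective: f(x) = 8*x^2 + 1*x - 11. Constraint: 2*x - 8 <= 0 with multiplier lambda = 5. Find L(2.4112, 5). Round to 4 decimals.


Step 1: Evaluate f(x).
f(2.4112) = 8*2.4112^2 + 1*2.4112 - 11 = 37.9223
Step 2: Evaluate g(x).
g(2.4112) = 2*2.4112 - 8 = -3.1776
Step 3: Compute Lagrangian.
L = 37.9223 + 5*-3.1776 = 22.0343


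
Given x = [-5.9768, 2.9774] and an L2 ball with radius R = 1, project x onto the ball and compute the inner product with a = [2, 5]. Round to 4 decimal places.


Step 1: Compute ||x|| (intermediates to 6 decimals).
||x|| = sqrt((-5.9768)^2 + 2.9774^2) = 6.677353
Step 2: Project.
Since ||x|| > R, scale = R/||x|| = 1/6.677353 = 0.14976, proj(x) = scale * x
proj(x) = [-0.895086, 0.445895]
Step 3: Dot product.
a^T * proj(x) = 2*(-0.895086) + 5*0.445895 = 0.4393


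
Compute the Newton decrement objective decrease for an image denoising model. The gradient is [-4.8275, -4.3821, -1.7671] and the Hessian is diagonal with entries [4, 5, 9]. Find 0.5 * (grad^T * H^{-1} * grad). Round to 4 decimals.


Step 1: H is diagonal, so H^(-1) * g = [-1.2069, -0.8764, -0.1963].
Step 2: g^T H^(-1) g = sum_i g_i^2 / H_ii
  = (-4.8275)^2/4 + (-4.3821)^2/5 + (-1.7671)^2/9
  = 5.8262 + 3.8406 + 0.347 = 10.0137
Step 3: Objective decrease = 0.5 * g^T H^(-1) g = 5.0069


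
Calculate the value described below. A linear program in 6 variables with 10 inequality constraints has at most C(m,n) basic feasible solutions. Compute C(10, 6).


Each vertex corresponds to some choice of n active constraints out of m, so the number of vertices is at most C(m, n) = m! / (n!(m-n)!).
m = 10, n = 6
Numerator: 10 * 9 * 8 * 7 * 6 * 5
Denominator: 6! = 720
C(10, 6) = 210


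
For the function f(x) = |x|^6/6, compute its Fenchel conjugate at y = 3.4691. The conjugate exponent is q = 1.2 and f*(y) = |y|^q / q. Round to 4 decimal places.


The conjugate exponent q satisfies 1/p + 1/q = 1.
p = 6, so q = 6/(6 - 1) = 1.2
|y|^q = 3.4691^1.2 = 4.449
f*(3.4691) = 4.449 / 1.2 = 3.7075


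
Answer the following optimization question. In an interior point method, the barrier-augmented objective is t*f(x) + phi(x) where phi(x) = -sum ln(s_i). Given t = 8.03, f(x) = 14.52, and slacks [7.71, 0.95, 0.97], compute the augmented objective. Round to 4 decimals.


Step 1: Compute log-barrier.
ln values: [2.0425, -0.0513, -0.0305]
phi = -(2.0425 - 0.0513 - 0.0305) = -1.9608
Step 2: Compute augmented objective.
t*f(x) = 8.03*14.52 = 116.5956
Total = 116.5956 - 1.9608 = 114.6348


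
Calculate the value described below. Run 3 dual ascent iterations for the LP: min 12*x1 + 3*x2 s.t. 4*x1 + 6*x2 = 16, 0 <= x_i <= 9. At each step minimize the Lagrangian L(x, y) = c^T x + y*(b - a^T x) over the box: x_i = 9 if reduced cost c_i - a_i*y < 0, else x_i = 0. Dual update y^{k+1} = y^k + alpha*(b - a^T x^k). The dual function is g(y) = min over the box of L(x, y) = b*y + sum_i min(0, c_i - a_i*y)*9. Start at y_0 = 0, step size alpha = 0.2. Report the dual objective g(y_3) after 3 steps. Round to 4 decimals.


Dual ascent for LP: min 12*x1 + 3*x2, 4*x1 + 6*x2 = 16, 0 <= x_i <= 9
Step 1: y^k = 0.0, reduced costs: (12.0, 3.0)
  x^k = (0.0, 0.0), subgradient = b - a^T x = 16.0
  y^{k+1} = 0.0 + 0.2*16.0 = 3.2
Step 2: y^k = 3.2, reduced costs: (-0.8, -16.2)
  x^k = (9.0, 9.0), subgradient = b - a^T x = -74.0
  y^{k+1} = 3.2 + 0.2*-74.0 = -11.6
Step 3: y^k = -11.6, reduced costs: (58.4, 72.6)
  x^k = (0.0, 0.0), subgradient = b - a^T x = 16.0
  y^{k+1} = -11.6 + 0.2*16.0 = -8.4
Dual objective at y_3 = -8.4: reduced costs (45.6, 53.4), box minimizer x = (0.0, 0.0)
g(y_3) = b*y + (c1 - a1*y)*x1 + (c2 - a2*y)*x2 = 16*(-8.4) + 45.6*0.0 + 53.4*0.0 = -134.4 + 0.0 + 0.0 = -134.4


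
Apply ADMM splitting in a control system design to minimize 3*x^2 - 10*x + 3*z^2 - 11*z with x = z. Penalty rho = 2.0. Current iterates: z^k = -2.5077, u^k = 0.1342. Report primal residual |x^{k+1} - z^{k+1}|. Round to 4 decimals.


ADMM iteration with rho = 2.0, z^k = -2.5077, u^k = 0.1342
Step 1: x-update.
Minimize 3*x^2 - 10*x + (2.0/2)*(x + 2.5077 + 0.1342)^2
FOC: (2*3 + 2.0)*x = 10 + 2.0*(-2.5077 - 0.1342)
x^{k+1} = 0.5895
Step 2: z-update.
Minimize 3*z^2 - 11*z + (2.0/2)*(0.5895 - z + 0.1342)^2
FOC: (2*3 + 2.0)*z = 11 + 2.0*(0.5895 + 0.1342)
z^{k+1} = 1.5559
Step 3: u-update.
u^{k+1} = 0.1342 + 0.5895 - 1.5559 = -0.8322
Step 4: Primal residual = |0.5895 - 1.5559| = 0.9664


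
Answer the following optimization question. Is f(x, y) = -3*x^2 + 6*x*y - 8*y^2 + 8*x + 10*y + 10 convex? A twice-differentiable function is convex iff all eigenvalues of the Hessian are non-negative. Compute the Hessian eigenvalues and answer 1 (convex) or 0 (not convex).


The Hessian of f(x,y) = -3*x^2 + 6*x*y - 8*y^2 + 8*x + 10*y + 10 is:
H = [[-6, 6], [6, -16]]
Trace = -6 - 16 = -22
Determinant = -6*-16 - (6)^2 = 60
Discriminant = (-22)^2 - 4*60 = 244.0
Eigenvalues: lambda_1 = -18.8102, lambda_2 = -3.1898
The function is not convex.

0


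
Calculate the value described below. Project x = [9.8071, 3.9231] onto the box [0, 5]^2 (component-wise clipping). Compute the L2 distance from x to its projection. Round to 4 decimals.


Project each component onto [0, 5].
clip(9.8071) = 5.0, clip(3.9231) = 3.9231
Projection = [5.0, 3.9231]
Squared diffs: [23.1082, 0.0]
Distance = sqrt(23.1082) = 4.8071


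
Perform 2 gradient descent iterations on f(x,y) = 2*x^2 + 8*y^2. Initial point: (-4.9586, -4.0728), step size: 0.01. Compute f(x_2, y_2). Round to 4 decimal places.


Gradient descent on f(x,y) = 2*x^2 + 8*y^2.
Starting point: (-4.9586, -4.0728), alpha = 0.01
Step 1: grad_x = 2*2*-4.9586 = -19.8344, grad_y = 2*8*-4.0728 = -65.1648
  x_1 = -4.9586 - 0.01*-19.8344 = -4.7603
  y_1 = -4.0728 - 0.01*-65.1648 = -3.4212
Step 2: grad_x = 2*2*-4.7603 = -19.041, grad_y = 2*8*-3.4212 = -54.7384
  x_2 = -4.7603 - 0.01*-19.041 = -4.5698
  y_2 = -3.4212 - 0.01*-54.7384 = -2.8738
f(-4.5698, -2.8738) = 2*(-4.5698)^2 + 8*(-2.8738)^2 = 107.8353


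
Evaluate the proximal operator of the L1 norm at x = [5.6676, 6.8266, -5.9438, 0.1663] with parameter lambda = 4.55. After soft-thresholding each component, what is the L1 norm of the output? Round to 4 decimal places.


Soft-thresholding with lambda = 4.55:
prox(5.6676) = sign(5.6676)*max(|5.6676| - 4.55, 0) = 1.1176
prox(6.8266) = sign(6.8266)*max(|6.8266| - 4.55, 0) = 2.2766
prox(-5.9438) = sign(-5.9438)*max(|-5.9438| - 4.55, 0) = -1.3938
prox(0.1663) = sign(0.1663)*max(|0.1663| - 4.55, 0) = 0.0
prox(x) = [1.1176, 2.2766, -1.3938, 0.0]
||prox(x)||_1 = 1.1176 + 2.2766 + 1.3938 + 0.0 = 4.788


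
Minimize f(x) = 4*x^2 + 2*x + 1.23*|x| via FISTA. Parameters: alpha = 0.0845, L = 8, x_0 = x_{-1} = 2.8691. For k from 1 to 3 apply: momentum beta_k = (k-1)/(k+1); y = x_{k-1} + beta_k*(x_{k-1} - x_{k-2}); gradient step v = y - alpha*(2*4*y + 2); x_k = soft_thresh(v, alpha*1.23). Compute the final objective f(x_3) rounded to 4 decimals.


FISTA on f(x) = 4*x^2 + 2*x + 1.23*|x|
L = 8, alpha = 0.0845
Iteration 1: beta = 0.0, y = 2.8691 + 0.0*(2.8691 - 2.8691) = 2.8691
  grad(y) = 24.9528, v = y - alpha*grad = 0.7606
  prox(v) = soft_thresh(0.7606, 0.1039) = 0.6567
Iteration 2: beta = 0.3333, y = 0.6567 + 0.3333*(0.6567 - 2.8691) = -0.0808
  grad(y) = 1.3534, v = y - alpha*grad = -0.1952
  prox(v) = soft_thresh(-0.1952, 0.1039) = -0.0913
Iteration 3: beta = 0.5, y = -0.0913 + 0.5*(-0.0913 - 0.6567) = -0.4652
  grad(y) = -1.7217, v = y - alpha*grad = -0.3197
  prox(v) = soft_thresh(-0.3197, 0.1039) = -0.2158
f(x_3) = 4*(-0.2158)^2 + 2*(-0.2158) + 1.23*|-0.2158| = 0.0201


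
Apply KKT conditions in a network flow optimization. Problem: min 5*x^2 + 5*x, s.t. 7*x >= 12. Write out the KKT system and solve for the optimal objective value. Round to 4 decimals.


Step 1: Try lambda = 0 (constraint inactive).
x_unc = -5/(2*5) = -0.5
Check: 7*-0.5 = -3.5 < 12 -- violated!
Step 2: Constraint must be active: 7*x = 12
x* = 12/7 = 1.7143 (rounded; the exact value 12/7 is used below)
lambda = (2*5*(12/7) + 5)/7 = 3.1633
Step 3: Compute optimal value.
f(x*) = 5*(12/7)^2 + 5*(12/7) = 23.2653


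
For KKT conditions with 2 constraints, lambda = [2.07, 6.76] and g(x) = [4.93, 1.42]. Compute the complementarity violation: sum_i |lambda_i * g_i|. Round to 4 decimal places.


KKT complementary slackness check:
lambda_1 * g_1 = 2.07 * 4.93 = 10.2051
lambda_2 * g_2 = 6.76 * 1.42 = 9.5992
Total violation = 10.2051 + 9.5992 = 19.8043


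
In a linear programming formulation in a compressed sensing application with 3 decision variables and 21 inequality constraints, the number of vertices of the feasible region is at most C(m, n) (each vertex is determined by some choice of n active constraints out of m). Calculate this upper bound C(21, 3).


Each vertex corresponds to some choice of n active constraints out of m, so the number of vertices is at most C(m, n) = m! / (n!(m-n)!).
m = 21, n = 3
Numerator: 21 * 20 * 19
Denominator: 3! = 6
C(21, 3) = 1330


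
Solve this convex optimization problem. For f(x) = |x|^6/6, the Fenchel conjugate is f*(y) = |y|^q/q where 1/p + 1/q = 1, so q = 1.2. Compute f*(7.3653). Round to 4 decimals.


The conjugate exponent q satisfies 1/p + 1/q = 1.
p = 6, so q = 6/(6 - 1) = 1.2
|y|^q = 7.3653^1.2 = 10.9807
f*(7.3653) = 10.9807 / 1.2 = 9.1506


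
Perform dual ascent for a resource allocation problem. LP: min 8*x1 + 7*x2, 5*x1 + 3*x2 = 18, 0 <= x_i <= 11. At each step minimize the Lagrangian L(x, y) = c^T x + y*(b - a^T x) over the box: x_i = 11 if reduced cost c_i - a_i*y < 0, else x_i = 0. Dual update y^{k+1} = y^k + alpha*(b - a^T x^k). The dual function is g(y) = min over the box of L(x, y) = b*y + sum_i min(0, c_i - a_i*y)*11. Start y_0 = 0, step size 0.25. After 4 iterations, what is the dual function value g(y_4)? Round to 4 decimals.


Dual ascent for LP: min 8*x1 + 7*x2, 5*x1 + 3*x2 = 18, 0 <= x_i <= 11
Step 1: y^k = 0.0, reduced costs: (8.0, 7.0)
  x^k = (0.0, 0.0), subgradient = b - a^T x = 18.0
  y^{k+1} = 0.0 + 0.25*18.0 = 4.5
Step 2: y^k = 4.5, reduced costs: (-14.5, -6.5)
  x^k = (11.0, 11.0), subgradient = b - a^T x = -70.0
  y^{k+1} = 4.5 + 0.25*-70.0 = -13.0
Step 3: y^k = -13.0, reduced costs: (73.0, 46.0)
  x^k = (0.0, 0.0), subgradient = b - a^T x = 18.0
  y^{k+1} = -13.0 + 0.25*18.0 = -8.5
Step 4: y^k = -8.5, reduced costs: (50.5, 32.5)
  x^k = (0.0, 0.0), subgradient = b - a^T x = 18.0
  y^{k+1} = -8.5 + 0.25*18.0 = -4.0
Dual objective at y_4 = -4.0: reduced costs (28.0, 19.0), box minimizer x = (0.0, 0.0)
g(y_4) = b*y + (c1 - a1*y)*x1 + (c2 - a2*y)*x2 = 18*(-4.0) + 28.0*0.0 + 19.0*0.0 = -72.0 + 0.0 + 0.0 = -72.0


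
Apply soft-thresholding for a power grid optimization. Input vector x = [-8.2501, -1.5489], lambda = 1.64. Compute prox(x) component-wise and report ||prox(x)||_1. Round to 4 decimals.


Soft-thresholding with lambda = 1.64:
prox(-8.2501) = sign(-8.2501)*max(|-8.2501| - 1.64, 0) = -6.6101
prox(-1.5489) = sign(-1.5489)*max(|-1.5489| - 1.64, 0) = 0.0
prox(x) = [-6.6101, 0.0]
||prox(x)||_1 = 6.6101 + 0.0 = 6.6101


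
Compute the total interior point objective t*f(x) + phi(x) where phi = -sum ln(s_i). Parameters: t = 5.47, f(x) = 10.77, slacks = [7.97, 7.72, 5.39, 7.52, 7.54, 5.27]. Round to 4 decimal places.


Step 1: Compute log-barrier.
ln values: [2.0757, 2.0438, 1.6845, 2.0176, 2.0202, 1.662]
phi = -(2.0757 + 2.0438 + 1.6845 + 2.0176 + 2.0202 + 1.662) = -11.5039
Step 2: Compute augmented objective.
t*f(x) = 5.47*10.77 = 58.9119
Total = 58.9119 - 11.5039 = 47.408


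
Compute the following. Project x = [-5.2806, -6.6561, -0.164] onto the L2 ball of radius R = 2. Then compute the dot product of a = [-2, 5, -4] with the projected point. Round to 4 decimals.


Step 1: Compute ||x|| (intermediates to 6 decimals).
||x|| = sqrt((-5.2806)^2 + (-6.6561)^2 + (-0.164)^2) = 8.497959
Step 2: Project.
Since ||x|| > R, scale = R/||x|| = 2/8.497959 = 0.235351, proj(x) = scale * x
proj(x) = [-1.242794, -1.56652, -0.038598]
Step 3: Dot product.
a^T * proj(x) = -2*(-1.242794) + 5*(-1.56652) - 4*(-0.038598) = -5.1926


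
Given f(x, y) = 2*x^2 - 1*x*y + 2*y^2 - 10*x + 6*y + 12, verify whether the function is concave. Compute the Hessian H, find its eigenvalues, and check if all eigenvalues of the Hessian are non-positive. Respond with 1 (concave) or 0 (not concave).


The Hessian of f(x,y) = 2*x^2 - 1*x*y + 2*y^2 - 10*x + 6*y + 12 is:
H = [[4, -1], [-1, 4]]
Trace = 4 + 4 = 8
Determinant = 4*4 - (-1)^2 = 15
Discriminant = (8)^2 - 4*15 = 4.0
Eigenvalues: lambda_1 = 3.0, lambda_2 = 5.0
The function is not concave.

0


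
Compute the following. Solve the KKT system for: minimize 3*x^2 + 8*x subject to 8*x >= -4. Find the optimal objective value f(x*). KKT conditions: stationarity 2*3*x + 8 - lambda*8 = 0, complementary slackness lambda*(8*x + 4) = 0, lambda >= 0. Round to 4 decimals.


Step 1: Try lambda = 0 (constraint inactive).
x_unc = -8/(2*3) = -1.3333
Check: 8*-1.3333 = -10.6664 < -4 -- violated!
Step 2: Constraint must be active: 8*x = -4
x* = -4/8 = -0.5
lambda = (2*3*(-0.5) + 8)/8 = 0.625
Step 3: Compute optimal value.
f(x*) = 3*(-0.5)^2 + 8*(-0.5) = -3.25


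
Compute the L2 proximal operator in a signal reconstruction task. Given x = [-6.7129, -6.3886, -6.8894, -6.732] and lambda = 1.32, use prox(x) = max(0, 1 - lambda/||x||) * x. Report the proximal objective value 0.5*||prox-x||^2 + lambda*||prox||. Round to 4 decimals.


Step 1: Compute ||x||.
||x|| = 13.3664
Step 2: Compute scaling factor.
scale = max(0, 1 - 1.32/13.3664) = 0.9012
Step 3: prox(x) = [-6.05, -5.7577, -6.209, -6.0672]
||prox(x)|| = 12.0464
Step 4: Proximal objective.
0.5*||prox-x||^2 = 0.8712
lambda*||prox|| = 15.9012
Total = 16.7725


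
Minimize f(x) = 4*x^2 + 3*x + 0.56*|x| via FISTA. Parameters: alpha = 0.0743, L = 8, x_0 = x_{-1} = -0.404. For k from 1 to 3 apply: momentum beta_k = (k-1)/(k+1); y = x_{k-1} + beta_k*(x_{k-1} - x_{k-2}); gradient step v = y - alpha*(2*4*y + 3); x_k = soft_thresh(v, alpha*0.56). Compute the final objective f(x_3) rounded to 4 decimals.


FISTA on f(x) = 4*x^2 + 3*x + 0.56*|x|
L = 8, alpha = 0.0743
Iteration 1: beta = 0.0, y = -0.404 + 0.0*(-0.404 + 0.404) = -0.404
  grad(y) = -0.232, v = y - alpha*grad = -0.3868
  prox(v) = soft_thresh(-0.3868, 0.0416) = -0.3452
Iteration 2: beta = 0.3333, y = -0.3452 + 0.3333*(-0.3452 + 0.404) = -0.3255
  grad(y) = 0.3957, v = y - alpha*grad = -0.3549
  prox(v) = soft_thresh(-0.3549, 0.0416) = -0.3133
Iteration 3: beta = 0.5, y = -0.3133 + 0.5*(-0.3133 + 0.3452) = -0.2974
  grad(y) = 0.6206, v = y - alpha*grad = -0.3435
  prox(v) = soft_thresh(-0.3435, 0.0416) = -0.3019
f(x_3) = 4*(-0.3019)^2 + 3*(-0.3019) + 0.56*|-0.3019| = -0.3721


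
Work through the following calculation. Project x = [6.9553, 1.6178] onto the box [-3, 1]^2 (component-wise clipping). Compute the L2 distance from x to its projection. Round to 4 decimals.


Project each component onto [-3, 1].
clip(6.9553) = 1.0, clip(1.6178) = 1.0
Projection = [1.0, 1.0]
Squared diffs: [35.4656, 0.3817]
Distance = sqrt(35.8473) = 5.9873


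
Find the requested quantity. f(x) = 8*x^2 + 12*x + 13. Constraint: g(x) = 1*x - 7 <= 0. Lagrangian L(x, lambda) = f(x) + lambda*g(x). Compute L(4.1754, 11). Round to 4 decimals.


Step 1: Evaluate f(x).
f(4.1754) = 8*4.1754^2 + 12*4.1754 + 13 = 202.5765
Step 2: Evaluate g(x).
g(4.1754) = 1*4.1754 - 7 = -2.8246
Step 3: Compute Lagrangian.
L = 202.5765 + 11*-2.8246 = 171.5059


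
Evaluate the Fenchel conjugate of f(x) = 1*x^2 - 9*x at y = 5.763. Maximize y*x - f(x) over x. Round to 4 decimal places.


f*(y) = sup_x {y*x - a*x^2 - b*x} = sup_x {(y-b)*x - a*x^2}
FOC: (y - b) - 2a*x = 0 => x* = (y - b)/(2a)
x* = (5.763 + 9)/(2*1) = 7.3815
f*(5.763) = (y-b)^2/(4a) = (5.763 + 9)^2/(4*1)
= 217.9462/4 = 54.4865


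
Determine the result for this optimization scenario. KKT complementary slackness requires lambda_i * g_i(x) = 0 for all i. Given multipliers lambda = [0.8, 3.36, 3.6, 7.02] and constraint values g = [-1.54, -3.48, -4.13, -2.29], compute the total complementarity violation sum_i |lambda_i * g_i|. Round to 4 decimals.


KKT complementary slackness check:
lambda_1 * g_1 = 0.8 * -1.54 = -1.232
lambda_2 * g_2 = 3.36 * -3.48 = -11.6928
lambda_3 * g_3 = 3.6 * -4.13 = -14.868
lambda_4 * g_4 = 7.02 * -2.29 = -16.0758
Total violation = 1.232 + 11.6928 + 14.868 + 16.0758 = 43.8686


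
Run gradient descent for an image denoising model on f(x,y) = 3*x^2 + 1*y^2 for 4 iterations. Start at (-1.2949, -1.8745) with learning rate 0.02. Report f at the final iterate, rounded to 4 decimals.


Gradient descent on f(x,y) = 3*x^2 + 1*y^2.
Starting point: (-1.2949, -1.8745), alpha = 0.02
Step 1: grad_x = 2*3*-1.2949 = -7.7694, grad_y = 2*1*-1.8745 = -3.749
  x_1 = -1.2949 - 0.02*-7.7694 = -1.1395
  y_1 = -1.8745 - 0.02*-3.749 = -1.7995
Step 2: grad_x = 2*3*-1.1395 = -6.8371, grad_y = 2*1*-1.7995 = -3.599
  x_2 = -1.1395 - 0.02*-6.8371 = -1.0028
  y_2 = -1.7995 - 0.02*-3.599 = -1.7275
Step 3: grad_x = 2*3*-1.0028 = -6.0166, grad_y = 2*1*-1.7275 = -3.4551
  x_3 = -1.0028 - 0.02*-6.0166 = -0.8824
  y_3 = -1.7275 - 0.02*-3.4551 = -1.6584
Step 4: grad_x = 2*3*-0.8824 = -5.2946, grad_y = 2*1*-1.6584 = -3.3169
  x_4 = -0.8824 - 0.02*-5.2946 = -0.7765
  y_4 = -1.6584 - 0.02*-3.3169 = -1.5921
f(-0.7765, -1.5921) = 3*(-0.7765)^2 + 1*(-1.5921)^2 = 4.3439


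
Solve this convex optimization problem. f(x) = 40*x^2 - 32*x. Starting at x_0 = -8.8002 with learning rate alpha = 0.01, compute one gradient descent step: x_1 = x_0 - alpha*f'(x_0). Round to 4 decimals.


We compute the gradient at x_0 and apply the update.
f'(x) = 80*x - 32
f'(-8.8002) = 80*-8.8002 - 32 = -736.016
x_1 = -8.8002 - 0.01*-736.016 = -1.44


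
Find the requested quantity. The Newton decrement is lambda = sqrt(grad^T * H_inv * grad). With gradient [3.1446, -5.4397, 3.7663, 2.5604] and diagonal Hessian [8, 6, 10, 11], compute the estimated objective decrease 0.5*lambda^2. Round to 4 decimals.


Step 1: H is diagonal, so H^(-1) * g = [0.3931, -0.9066, 0.3766, 0.2328].
Step 2: g^T H^(-1) g = sum_i g_i^2 / H_ii
  = (3.1446)^2/8 + (-5.4397)^2/6 + (3.7663)^2/10 + (2.5604)^2/11
  = 1.2361 + 4.9317 + 1.4185 + 0.596 = 8.1823
Step 3: Objective decrease = 0.5 * g^T H^(-1) g = 4.0911


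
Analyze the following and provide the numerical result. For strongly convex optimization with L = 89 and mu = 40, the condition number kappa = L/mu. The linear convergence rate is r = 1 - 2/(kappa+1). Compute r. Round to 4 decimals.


Step 1: Compute the condition number.
kappa = L/mu = 89/40 = 2.225
Step 2: Compute the convergence rate.
r = 1 - 2/(kappa + 1) = 1 - 2*mu/(L + mu) = (L - mu)/(L + mu) = 49/129 = 0.3798


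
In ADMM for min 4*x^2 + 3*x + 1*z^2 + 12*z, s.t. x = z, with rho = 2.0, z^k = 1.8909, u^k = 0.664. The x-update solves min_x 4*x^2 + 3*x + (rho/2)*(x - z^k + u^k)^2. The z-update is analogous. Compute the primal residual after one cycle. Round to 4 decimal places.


ADMM iteration with rho = 2.0, z^k = 1.8909, u^k = 0.664
Step 1: x-update.
Minimize 4*x^2 + 3*x + (2.0/2)*(x - 1.8909 + 0.664)^2
FOC: (2*4 + 2.0)*x = -3 + 2.0*(1.8909 - 0.664)
x^{k+1} = -0.0546
Step 2: z-update.
Minimize 1*z^2 + 12*z + (2.0/2)*(-0.0546 - z + 0.664)^2
FOC: (2*1 + 2.0)*z = -12 + 2.0*(-0.0546 + 0.664)
z^{k+1} = -2.6953
Step 3: u-update.
u^{k+1} = 0.664 - 0.0546 + 2.6953 = 3.3047
Step 4: Primal residual = |-0.0546 + 2.6953| = 2.6407


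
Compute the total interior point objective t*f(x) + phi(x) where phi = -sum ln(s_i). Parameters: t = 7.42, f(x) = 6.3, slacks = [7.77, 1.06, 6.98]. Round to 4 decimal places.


Step 1: Compute log-barrier.
ln values: [2.0503, 0.0583, 1.943]
phi = -(2.0503 + 0.0583 + 1.943) = -4.0516
Step 2: Compute augmented objective.
t*f(x) = 7.42*6.3 = 46.746
Total = 46.746 - 4.0516 = 42.6944


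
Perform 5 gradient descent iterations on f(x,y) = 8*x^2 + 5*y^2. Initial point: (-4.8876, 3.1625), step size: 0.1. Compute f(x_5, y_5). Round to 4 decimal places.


Gradient descent on f(x,y) = 8*x^2 + 5*y^2.
Starting point: (-4.8876, 3.1625), alpha = 0.1
Step 1: grad_x = 2*8*-4.8876 = -78.2016, grad_y = 2*5*3.1625 = 31.625
  x_1 = -4.8876 - 0.1*-78.2016 = 2.9326
  y_1 = 3.1625 - 0.1*31.625 = 0.0
Step 2: grad_x = 2*8*2.9326 = 46.921, grad_y = 2*5*0.0 = 0.0
  x_2 = 2.9326 - 0.1*46.921 = -1.7595
  y_2 = 0.0 - 0.1*0.0 = 0.0
Step 3: grad_x = 2*8*-1.7595 = -28.1526, grad_y = 2*5*0.0 = 0.0
  x_3 = -1.7595 - 0.1*-28.1526 = 1.0557
  y_3 = 0.0 - 0.1*0.0 = 0.0
Step 4: grad_x = 2*8*1.0557 = 16.8915, grad_y = 2*5*0.0 = 0.0
  x_4 = 1.0557 - 0.1*16.8915 = -0.6334
  y_4 = 0.0 - 0.1*0.0 = 0.0
Step 5: grad_x = 2*8*-0.6334 = -10.1349, grad_y = 2*5*0.0 = 0.0
  x_5 = -0.6334 - 0.1*-10.1349 = 0.3801
  y_5 = 0.0 - 0.1*0.0 = 0.0
f(0.3801, 0.0) = 8*0.3801^2 + 5*0.0^2 = 1.1556


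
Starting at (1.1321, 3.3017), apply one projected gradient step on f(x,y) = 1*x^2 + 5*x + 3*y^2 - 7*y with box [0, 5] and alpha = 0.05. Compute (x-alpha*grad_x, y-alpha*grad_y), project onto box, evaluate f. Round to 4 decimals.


Step 1: Compute gradient at (1.1321, 3.3017).
grad_x = 2*1*1.1321 + 5 = 7.2642
grad_y = 2*3*3.3017 - 7 = 12.8102
Step 2: Gradient step.
x_raw = 1.1321 - 0.05*7.2642 = 0.7689
y_raw = 3.3017 - 0.05*12.8102 = 2.6612
Step 3: Project onto [0, 5].
x_proj = clip(0.7689) = 0.7689
y_proj = clip(2.6612) = 2.6612
Step 4: Evaluate f.
f(0.7689, 2.6612) = 7.0531


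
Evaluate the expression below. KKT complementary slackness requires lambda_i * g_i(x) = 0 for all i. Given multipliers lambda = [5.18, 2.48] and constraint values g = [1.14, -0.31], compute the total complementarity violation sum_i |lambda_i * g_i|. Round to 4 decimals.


KKT complementary slackness check:
lambda_1 * g_1 = 5.18 * 1.14 = 5.9052
lambda_2 * g_2 = 2.48 * -0.31 = -0.7688
Total violation = 5.9052 + 0.7688 = 6.674


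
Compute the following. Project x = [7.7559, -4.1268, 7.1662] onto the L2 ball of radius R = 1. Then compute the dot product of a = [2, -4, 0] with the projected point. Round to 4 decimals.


Step 1: Compute ||x|| (intermediates to 6 decimals).
||x|| = sqrt(7.7559^2 + (-4.1268)^2 + 7.1662^2) = 11.337499
Step 2: Project.
Since ||x|| > R, scale = R/||x|| = 1/11.337499 = 0.088203, proj(x) = scale * x
proj(x) = [0.684094, -0.363996, 0.63208]
Step 3: Dot product.
a^T * proj(x) = 2*0.684094 - 4*(-0.363996) + 0*0.63208 = 2.8242


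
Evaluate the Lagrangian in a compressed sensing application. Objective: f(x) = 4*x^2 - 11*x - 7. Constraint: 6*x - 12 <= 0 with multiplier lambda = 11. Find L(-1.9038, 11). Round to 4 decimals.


Step 1: Evaluate f(x).
f(-1.9038) = 4*(-1.9038)^2 - 11*(-1.9038) - 7 = 28.4396
Step 2: Evaluate g(x).
g(-1.9038) = 6*-1.9038 - 12 = -23.4228
Step 3: Compute Lagrangian.
L = 28.4396 + 11*-23.4228 = -229.2112


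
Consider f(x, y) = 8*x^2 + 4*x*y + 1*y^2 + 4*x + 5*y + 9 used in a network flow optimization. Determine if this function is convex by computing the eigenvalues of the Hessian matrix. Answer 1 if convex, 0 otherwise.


The Hessian of f(x,y) = 8*x^2 + 4*x*y + 1*y^2 + 4*x + 5*y + 9 is:
H = [[16, 4], [4, 2]]
Trace = 16 + 2 = 18
Determinant = 16*2 - (4)^2 = 16
Discriminant = (18)^2 - 4*16 = 260.0
Eigenvalues: lambda_1 = 0.9377, lambda_2 = 17.0623
The function is convex.

1


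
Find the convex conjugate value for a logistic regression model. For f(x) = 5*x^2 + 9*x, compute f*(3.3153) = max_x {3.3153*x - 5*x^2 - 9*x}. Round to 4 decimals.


f*(y) = sup_x {y*x - a*x^2 - b*x} = sup_x {(y-b)*x - a*x^2}
FOC: (y - b) - 2a*x = 0 => x* = (y - b)/(2a)
x* = (3.3153 - 9)/(2*5) = -0.5685
f*(3.3153) = (y-b)^2/(4a) = (3.3153 - 9)^2/(4*5)
= 32.3158/20 = 1.6158


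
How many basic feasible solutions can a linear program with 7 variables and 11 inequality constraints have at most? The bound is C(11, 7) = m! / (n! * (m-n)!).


Each vertex corresponds to some choice of n active constraints out of m, so the number of vertices is at most C(m, n) = m! / (n!(m-n)!).
m = 11, n = 7
Numerator: 11 * 10 * 9 * 8 * 7 * 6 * 5
Denominator: 7! = 5040
C(11, 7) = 330


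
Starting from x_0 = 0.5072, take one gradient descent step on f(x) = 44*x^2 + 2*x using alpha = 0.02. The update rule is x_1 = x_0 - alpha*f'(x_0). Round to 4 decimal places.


We compute the gradient at x_0 and apply the update.
f'(x) = 88*x + 2
f'(0.5072) = 88*0.5072 + 2 = 46.6336
x_1 = 0.5072 - 0.02*46.6336 = -0.4255


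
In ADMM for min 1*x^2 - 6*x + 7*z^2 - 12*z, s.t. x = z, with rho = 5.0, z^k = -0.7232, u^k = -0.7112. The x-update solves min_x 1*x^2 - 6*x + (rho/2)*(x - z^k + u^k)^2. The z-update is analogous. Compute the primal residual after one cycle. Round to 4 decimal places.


ADMM iteration with rho = 5.0, z^k = -0.7232, u^k = -0.7112
Step 1: x-update.
Minimize 1*x^2 - 6*x + (5.0/2)*(x + 0.7232 - 0.7112)^2
FOC: (2*1 + 5.0)*x = 6 + 5.0*(-0.7232 + 0.7112)
x^{k+1} = 0.8486
Step 2: z-update.
Minimize 7*z^2 - 12*z + (5.0/2)*(0.8486 - z - 0.7112)^2
FOC: (2*7 + 5.0)*z = 12 + 5.0*(0.8486 - 0.7112)
z^{k+1} = 0.6677
Step 3: u-update.
u^{k+1} = -0.7112 + 0.8486 - 0.6677 = -0.5304
Step 4: Primal residual = |0.8486 - 0.6677| = 0.1808


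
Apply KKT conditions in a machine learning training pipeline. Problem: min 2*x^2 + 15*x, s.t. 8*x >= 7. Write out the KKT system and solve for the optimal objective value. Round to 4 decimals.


Step 1: Try lambda = 0 (constraint inactive).
x_unc = -15/(2*2) = -3.75
Check: 8*-3.75 = -30.0 < 7 -- violated!
Step 2: Constraint must be active: 8*x = 7
x* = 7/8 = 0.875
lambda = (2*2*0.875 + 15)/8 = 2.3125
Step 3: Compute optimal value.
f(x*) = 2*0.875^2 + 15*0.875 = 14.6563


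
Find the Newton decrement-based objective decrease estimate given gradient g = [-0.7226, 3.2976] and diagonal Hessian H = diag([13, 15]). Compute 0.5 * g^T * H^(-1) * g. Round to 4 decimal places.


Step 1: H is diagonal, so H^(-1) * g = [-0.0556, 0.2198].
Step 2: g^T H^(-1) g = sum_i g_i^2 / H_ii
  = (-0.7226)^2/13 + (3.2976)^2/15
  = 0.0402 + 0.7249 = 0.7651
Step 3: Objective decrease = 0.5 * g^T H^(-1) g = 0.3826


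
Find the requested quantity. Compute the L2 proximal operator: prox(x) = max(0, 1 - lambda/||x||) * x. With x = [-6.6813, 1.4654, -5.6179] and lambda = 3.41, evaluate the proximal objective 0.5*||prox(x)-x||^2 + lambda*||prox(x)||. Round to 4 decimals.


Step 1: Compute ||x||.
||x|| = 8.8514
Step 2: Compute scaling factor.
scale = max(0, 1 - 3.41/8.8514) = 0.6148
Step 3: prox(x) = [-4.1073, 0.9009, -3.4536]
||prox(x)|| = 5.4414
Step 4: Proximal objective.
0.5*||prox-x||^2 = 5.8141
lambda*||prox|| = 18.5552
Total = 24.3694


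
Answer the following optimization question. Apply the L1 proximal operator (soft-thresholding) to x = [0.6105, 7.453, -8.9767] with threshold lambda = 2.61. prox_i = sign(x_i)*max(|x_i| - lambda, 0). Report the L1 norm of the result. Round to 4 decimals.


Soft-thresholding with lambda = 2.61:
prox(0.6105) = sign(0.6105)*max(|0.6105| - 2.61, 0) = 0.0
prox(7.453) = sign(7.453)*max(|7.453| - 2.61, 0) = 4.843
prox(-8.9767) = sign(-8.9767)*max(|-8.9767| - 2.61, 0) = -6.3667
prox(x) = [0.0, 4.843, -6.3667]
||prox(x)||_1 = 0.0 + 4.843 + 6.3667 = 11.2097


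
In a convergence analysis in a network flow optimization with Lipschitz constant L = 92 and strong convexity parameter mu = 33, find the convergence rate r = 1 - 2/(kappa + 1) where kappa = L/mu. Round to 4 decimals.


Step 1: Compute the condition number.
kappa = L/mu = 92/33 = 2.7879
Step 2: Compute the convergence rate.
r = 1 - 2/(kappa + 1) = 1 - 2*mu/(L + mu) = (L - mu)/(L + mu) = 59/125 = 0.472


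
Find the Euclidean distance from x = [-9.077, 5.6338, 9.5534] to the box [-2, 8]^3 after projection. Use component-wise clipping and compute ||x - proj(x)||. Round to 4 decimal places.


Project each component onto [-2, 8].
clip(-9.077) = -2.0, clip(5.6338) = 5.6338, clip(9.5534) = 8.0
Projection = [-2.0, 5.6338, 8.0]
Squared diffs: [50.0839, 0.0, 2.4131]
Distance = sqrt(52.497) = 7.2455


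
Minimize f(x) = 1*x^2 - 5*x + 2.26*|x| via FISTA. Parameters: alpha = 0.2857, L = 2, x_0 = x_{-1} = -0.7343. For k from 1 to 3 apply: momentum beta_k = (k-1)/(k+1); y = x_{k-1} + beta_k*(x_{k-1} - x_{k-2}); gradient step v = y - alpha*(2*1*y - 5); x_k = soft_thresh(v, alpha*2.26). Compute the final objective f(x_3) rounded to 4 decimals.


FISTA on f(x) = 1*x^2 - 5*x + 2.26*|x|
L = 2, alpha = 0.2857
Iteration 1: beta = 0.0, y = -0.7343 + 0.0*(-0.7343 + 0.7343) = -0.7343
  grad(y) = -6.4686, v = y - alpha*grad = 1.1138
  prox(v) = soft_thresh(1.1138, 0.6457) = 0.4681
Iteration 2: beta = 0.3333, y = 0.4681 + 0.3333*(0.4681 + 0.7343) = 0.8689
  grad(y) = -3.2622, v = y - alpha*grad = 1.8009
  prox(v) = soft_thresh(1.8009, 0.6457) = 1.1552
Iteration 3: beta = 0.5, y = 1.1552 + 0.5*(1.1552 - 0.4681) = 1.4988
  grad(y) = -2.0024, v = y - alpha*grad = 2.0709
  prox(v) = soft_thresh(2.0709, 0.6457) = 1.4252
f(x_3) = 1*1.4252^2 - 5*1.4252 + 2.26*|1.4252| = -1.8739


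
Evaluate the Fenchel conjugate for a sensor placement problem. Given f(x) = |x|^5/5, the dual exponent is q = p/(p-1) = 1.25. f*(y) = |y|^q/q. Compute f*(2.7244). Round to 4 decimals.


The conjugate exponent q satisfies 1/p + 1/q = 1.
p = 5, so q = 5/(5 - 1) = 1.25
|y|^q = 2.7244^1.25 = 3.5002
f*(2.7244) = 3.5002 / 1.25 = 2.8001


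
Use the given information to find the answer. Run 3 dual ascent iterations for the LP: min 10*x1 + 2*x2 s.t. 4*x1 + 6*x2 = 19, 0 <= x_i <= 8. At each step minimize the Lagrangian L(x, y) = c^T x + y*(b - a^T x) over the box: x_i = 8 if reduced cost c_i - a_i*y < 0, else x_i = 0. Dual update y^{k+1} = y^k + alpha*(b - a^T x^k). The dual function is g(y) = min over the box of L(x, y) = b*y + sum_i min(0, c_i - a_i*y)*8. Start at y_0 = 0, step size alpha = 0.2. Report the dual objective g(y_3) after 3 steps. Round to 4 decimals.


Dual ascent for LP: min 10*x1 + 2*x2, 4*x1 + 6*x2 = 19, 0 <= x_i <= 8
Step 1: y^k = 0.0, reduced costs: (10.0, 2.0)
  x^k = (0.0, 0.0), subgradient = b - a^T x = 19.0
  y^{k+1} = 0.0 + 0.2*19.0 = 3.8
Step 2: y^k = 3.8, reduced costs: (-5.2, -20.8)
  x^k = (8.0, 8.0), subgradient = b - a^T x = -61.0
  y^{k+1} = 3.8 + 0.2*-61.0 = -8.4
Step 3: y^k = -8.4, reduced costs: (43.6, 52.4)
  x^k = (0.0, 0.0), subgradient = b - a^T x = 19.0
  y^{k+1} = -8.4 + 0.2*19.0 = -4.6
Dual objective at y_3 = -4.6: reduced costs (28.4, 29.6), box minimizer x = (0.0, 0.0)
g(y_3) = b*y + (c1 - a1*y)*x1 + (c2 - a2*y)*x2 = 19*(-4.6) + 28.4*0.0 + 29.6*0.0 = -87.4 + 0.0 + 0.0 = -87.4


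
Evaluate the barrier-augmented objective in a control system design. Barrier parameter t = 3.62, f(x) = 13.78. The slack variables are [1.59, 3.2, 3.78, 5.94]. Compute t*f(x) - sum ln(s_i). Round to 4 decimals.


Step 1: Compute log-barrier.
ln values: [0.4637, 1.1632, 1.3297, 1.7817]
phi = -(0.4637 + 1.1632 + 1.3297 + 1.7817) = -4.7383
Step 2: Compute augmented objective.
t*f(x) = 3.62*13.78 = 49.8836
Total = 49.8836 - 4.7383 = 45.1453


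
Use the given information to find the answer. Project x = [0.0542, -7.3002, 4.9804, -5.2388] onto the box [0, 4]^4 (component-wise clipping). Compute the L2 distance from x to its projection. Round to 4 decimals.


Project each component onto [0, 4].
clip(0.0542) = 0.0542, clip(-7.3002) = 0.0, clip(4.9804) = 4.0, clip(-5.2388) = 0.0
Projection = [0.0542, 0.0, 4.0, 0.0]
Squared diffs: [0.0, 53.2929, 0.9612, 27.445]
Distance = sqrt(81.6991) = 9.0388


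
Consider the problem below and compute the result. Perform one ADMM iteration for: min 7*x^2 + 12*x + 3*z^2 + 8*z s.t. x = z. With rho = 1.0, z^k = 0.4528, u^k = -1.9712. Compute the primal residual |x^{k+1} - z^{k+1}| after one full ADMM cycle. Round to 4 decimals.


ADMM iteration with rho = 1.0, z^k = 0.4528, u^k = -1.9712
Step 1: x-update.
Minimize 7*x^2 + 12*x + (1.0/2)*(x - 0.4528 - 1.9712)^2
FOC: (2*7 + 1.0)*x = -12 + 1.0*(0.4528 + 1.9712)
x^{k+1} = -0.6384
Step 2: z-update.
Minimize 3*z^2 + 8*z + (1.0/2)*(-0.6384 - z - 1.9712)^2
FOC: (2*3 + 1.0)*z = -8 + 1.0*(-0.6384 - 1.9712)
z^{k+1} = -1.5157
Step 3: u-update.
u^{k+1} = -1.9712 - 0.6384 + 1.5157 = -1.0939
Step 4: Primal residual = |-0.6384 + 1.5157| = 0.8773


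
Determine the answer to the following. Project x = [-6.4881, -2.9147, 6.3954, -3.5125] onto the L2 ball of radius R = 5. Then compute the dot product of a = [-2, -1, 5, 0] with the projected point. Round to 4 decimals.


Step 1: Compute ||x|| (intermediates to 6 decimals).
||x|| = sqrt((-6.4881)^2 + (-2.9147)^2 + 6.3954^2 + (-3.5125)^2) = 10.189687
Step 2: Project.
Since ||x|| > R, scale = R/||x|| = 5/10.189687 = 0.490692, proj(x) = scale * x
proj(x) = [-3.183659, -1.43022, 3.138172, -1.723556]
Step 3: Dot product.
a^T * proj(x) = -2*(-3.183659) - 1*(-1.43022) + 5*3.138172 + 0*(-1.723556) = 23.4884


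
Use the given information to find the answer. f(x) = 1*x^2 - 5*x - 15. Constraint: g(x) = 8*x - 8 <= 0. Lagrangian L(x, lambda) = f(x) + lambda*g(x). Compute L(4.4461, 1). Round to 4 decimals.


Step 1: Evaluate f(x).
f(4.4461) = 1*4.4461^2 - 5*4.4461 - 15 = -17.4627
Step 2: Evaluate g(x).
g(4.4461) = 8*4.4461 - 8 = 27.5688
Step 3: Compute Lagrangian.
L = -17.4627 + 1*27.5688 = 10.1061


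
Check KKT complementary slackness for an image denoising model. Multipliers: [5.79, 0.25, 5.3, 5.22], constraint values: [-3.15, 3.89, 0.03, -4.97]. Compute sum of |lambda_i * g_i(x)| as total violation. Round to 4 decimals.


KKT complementary slackness check:
lambda_1 * g_1 = 5.79 * -3.15 = -18.2385
lambda_2 * g_2 = 0.25 * 3.89 = 0.9725
lambda_3 * g_3 = 5.3 * 0.03 = 0.159
lambda_4 * g_4 = 5.22 * -4.97 = -25.9434
Total violation = 18.2385 + 0.9725 + 0.159 + 25.9434 = 45.3134


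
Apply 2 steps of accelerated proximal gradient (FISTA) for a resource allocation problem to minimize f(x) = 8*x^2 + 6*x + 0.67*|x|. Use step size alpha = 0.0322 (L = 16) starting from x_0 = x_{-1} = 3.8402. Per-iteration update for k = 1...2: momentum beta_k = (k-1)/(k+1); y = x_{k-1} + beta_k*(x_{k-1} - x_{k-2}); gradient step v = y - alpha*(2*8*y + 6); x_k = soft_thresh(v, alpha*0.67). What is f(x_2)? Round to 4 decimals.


FISTA on f(x) = 8*x^2 + 6*x + 0.67*|x|
L = 16, alpha = 0.0322
Iteration 1: beta = 0.0, y = 3.8402 + 0.0*(3.8402 - 3.8402) = 3.8402
  grad(y) = 67.4432, v = y - alpha*grad = 1.6685
  prox(v) = soft_thresh(1.6685, 0.0216) = 1.647
Iteration 2: beta = 0.3333, y = 1.647 + 0.3333*(1.647 - 3.8402) = 0.9159
  grad(y) = 20.654, v = y - alpha*grad = 0.2508
  prox(v) = soft_thresh(0.2508, 0.0216) = 0.2292
f(x_2) = 8*0.2292^2 + 6*0.2292 + 0.67*|0.2292| = 1.9495


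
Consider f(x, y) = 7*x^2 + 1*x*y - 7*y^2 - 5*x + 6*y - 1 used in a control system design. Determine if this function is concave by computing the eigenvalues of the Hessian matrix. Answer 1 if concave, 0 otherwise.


The Hessian of f(x,y) = 7*x^2 + 1*x*y - 7*y^2 - 5*x + 6*y - 1 is:
H = [[14, 1], [1, -14]]
Trace = 14 - 14 = 0
Determinant = 14*-14 - (1)^2 = -197
Discriminant = (0)^2 - 4*-197 = 788.0
Eigenvalues: lambda_1 = -14.0357, lambda_2 = 14.0357
The function is not concave.

0


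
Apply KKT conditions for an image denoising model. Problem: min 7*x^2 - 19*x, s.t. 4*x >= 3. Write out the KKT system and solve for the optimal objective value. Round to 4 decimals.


Step 1: Try lambda = 0 (constraint inactive).
Stationarity: 2*7*x - 19 = 0
x* = 19/(2*7) = 19/14 = 1.3571 (rounded; the exact value 19/14 is used below)
Check constraint: 4*1.3571 = 5.4284 >= 3 -- satisfied.
Step 2: Compute optimal value.
f(x*) = 7*(19/14)^2 - 19*(19/14) = -12.8929


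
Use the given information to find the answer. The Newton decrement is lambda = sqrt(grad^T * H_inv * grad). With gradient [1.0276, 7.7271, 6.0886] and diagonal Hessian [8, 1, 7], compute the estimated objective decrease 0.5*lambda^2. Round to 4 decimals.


Step 1: H is diagonal, so H^(-1) * g = [0.1285, 7.7271, 0.8698].
Step 2: g^T H^(-1) g = sum_i g_i^2 / H_ii
  = (1.0276)^2/8 + (7.7271)^2/1 + (6.0886)^2/7
  = 0.132 + 59.7081 + 5.2959 = 65.1359
Step 3: Objective decrease = 0.5 * g^T H^(-1) g = 32.568


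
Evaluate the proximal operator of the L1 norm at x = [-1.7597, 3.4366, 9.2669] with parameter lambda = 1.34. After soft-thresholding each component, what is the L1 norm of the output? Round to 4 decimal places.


Soft-thresholding with lambda = 1.34:
prox(-1.7597) = sign(-1.7597)*max(|-1.7597| - 1.34, 0) = -0.4197
prox(3.4366) = sign(3.4366)*max(|3.4366| - 1.34, 0) = 2.0966
prox(9.2669) = sign(9.2669)*max(|9.2669| - 1.34, 0) = 7.9269
prox(x) = [-0.4197, 2.0966, 7.9269]
||prox(x)||_1 = 0.4197 + 2.0966 + 7.9269 = 10.4432


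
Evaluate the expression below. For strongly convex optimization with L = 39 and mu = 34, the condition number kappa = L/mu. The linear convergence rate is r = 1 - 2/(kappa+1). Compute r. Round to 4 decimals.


Step 1: Compute the condition number.
kappa = L/mu = 39/34 = 1.1471
Step 2: Compute the convergence rate.
r = 1 - 2/(kappa + 1) = 1 - 2*mu/(L + mu) = (L - mu)/(L + mu) = 5/73 = 0.0685


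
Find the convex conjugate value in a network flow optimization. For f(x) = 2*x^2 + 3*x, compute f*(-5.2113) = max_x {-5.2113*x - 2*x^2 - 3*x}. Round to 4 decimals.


f*(y) = sup_x {y*x - a*x^2 - b*x} = sup_x {(y-b)*x - a*x^2}
FOC: (y - b) - 2a*x = 0 => x* = (y - b)/(2a)
x* = (-5.2113 - 3)/(2*2) = -2.0528
f*(-5.2113) = (y-b)^2/(4a) = (-5.2113 - 3)^2/(4*2)
= 67.4254/8 = 8.4282


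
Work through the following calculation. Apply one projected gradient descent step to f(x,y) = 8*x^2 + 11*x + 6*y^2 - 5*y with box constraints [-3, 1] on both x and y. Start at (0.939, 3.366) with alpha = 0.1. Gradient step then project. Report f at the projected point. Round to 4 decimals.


Step 1: Compute gradient at (0.939, 3.366).
grad_x = 2*8*0.939 + 11 = 26.024
grad_y = 2*6*3.366 - 5 = 35.392
Step 2: Gradient step.
x_raw = 0.939 - 0.1*26.024 = -1.6634
y_raw = 3.366 - 0.1*35.392 = -0.1732
Step 3: Project onto [-3, 1].
x_proj = clip(-1.6634) = -1.6634
y_proj = clip(-0.1732) = -0.1732
Step 4: Evaluate f.
f(-1.6634, -0.1732) = 4.8838
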